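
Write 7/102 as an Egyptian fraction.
1/15 + 1/510

Greedy algorithm:
7/102: ceiling(102/7) = 15, use 1/15
1/510: ceiling(510/1) = 510, use 1/510
Result: 7/102 = 1/15 + 1/510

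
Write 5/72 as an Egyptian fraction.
1/15 + 1/360

Greedy algorithm:
5/72: ceiling(72/5) = 15, use 1/15
1/360: ceiling(360/1) = 360, use 1/360
Result: 5/72 = 1/15 + 1/360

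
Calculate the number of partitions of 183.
896684817527

p(n) counts ways to write n as a sum of positive integers (order ignored).
Euler's pentagonal recurrence: p(k) = p(k-1) + p(k-2) - p(k-5) - p(k-7) + p(k-12) + p(k-15) - ... (offsets j(3j∓1)/2, signs ++--, p(0)=1, p(<0)=0).
DP table for k = 0..182: p(0)=1, p(1)=1, p(2)=2, p(3)=3, p(4)=5, p(5)=7, p(6)=11, p(7)=15, p(8)=22, p(9)=30, p(10)=42, p(11)=56, p(12)=77, p(13)=101, p(14)=135, p(15)=176, p(16)=231, p(17)=297, p(18)=385, p(19)=490, p(20)=627, p(21)=792, p(22)=1002, p(23)=1255, p(24)=1575, p(25)=1958, p(26)=2436, p(27)=3010, p(28)=3718, p(29)=4565, p(30)=5604, p(31)=6842, p(32)=8349, p(33)=10143, p(34)=12310, p(35)=14883, p(36)=17977, p(37)=21637, p(38)=26015, p(39)=31185, p(40)=37338, p(41)=44583, p(42)=53174, p(43)=63261, p(44)=75175, p(45)=89134, p(46)=105558, p(47)=124754, p(48)=147273, p(49)=173525, p(50)=204226, p(51)=239943, p(52)=281589, p(53)=329931, p(54)=386155, p(55)=451276, p(56)=526823, p(57)=614154, p(58)=715220, p(59)=831820, p(60)=966467, p(61)=1121505, p(62)=1300156, p(63)=1505499, p(64)=1741630, p(65)=2012558, p(66)=2323520, p(67)=2679689, p(68)=3087735, p(69)=3554345, p(70)=4087968, p(71)=4697205, p(72)=5392783, p(73)=6185689, p(74)=7089500, p(75)=8118264, p(76)=9289091, p(77)=10619863, p(78)=12132164, p(79)=13848650, p(80)=15796476, p(81)=18004327, p(82)=20506255, p(83)=23338469, p(84)=26543660, p(85)=30167357, p(86)=34262962, p(87)=38887673, p(88)=44108109, p(89)=49995925, p(90)=56634173, p(91)=64112359, p(92)=72533807, p(93)=82010177, p(94)=92669720, p(95)=104651419, p(96)=118114304, p(97)=133230930, p(98)=150198136, p(99)=169229875, p(100)=190569292, p(101)=214481126, p(102)=241265379, p(103)=271248950, p(104)=304801365, p(105)=342325709, p(106)=384276336, p(107)=431149389, p(108)=483502844, p(109)=541946240, p(110)=607163746, p(111)=679903203, p(112)=761002156, p(113)=851376628, p(114)=952050665, p(115)=1064144451, p(116)=1188908248, p(117)=1327710076, p(118)=1482074143, p(119)=1653668665, p(120)=1844349560, p(121)=2056148051, p(122)=2291320912, p(123)=2552338241, p(124)=2841940500, p(125)=3163127352, p(126)=3519222692, p(127)=3913864295, p(128)=4351078600, p(129)=4835271870, p(130)=5371315400, p(131)=5964539504, p(132)=6620830889, p(133)=7346629512, p(134)=8149040695, p(135)=9035836076, p(136)=10015581680, p(137)=11097645016, p(138)=12292341831, p(139)=13610949895, p(140)=15065878135, p(141)=16670689208, p(142)=18440293320, p(143)=20390982757, p(144)=22540654445, p(145)=24908858009, p(146)=27517052599, p(147)=30388671978, p(148)=33549419497, p(149)=37027355200, p(150)=40853235313, p(151)=45060624582, p(152)=49686288421, p(153)=54770336324, p(154)=60356673280, p(155)=66493182097, p(156)=73232243759, p(157)=80630964769, p(158)=88751778802, p(159)=97662728555, p(160)=107438159466, p(161)=118159068427, p(162)=129913904637, p(163)=142798995930, p(164)=156919475295, p(165)=172389800255, p(166)=189334822579, p(167)=207890420102, p(168)=228204732751, p(169)=250438925115, p(170)=274768617130, p(171)=301384802048, p(172)=330495499613, p(173)=362326859895, p(174)=397125074750, p(175)=435157697830, p(176)=476715857290, p(177)=522115831195, p(178)=571701605655, p(179)=625846753120, p(180)=684957390936, p(181)=749474411781, p(182)=819876908323.
Final step: p(183) = p(182) + p(181) - p(178) - p(176) + p(171) + p(168) - p(161) - p(157) + p(148) + p(143) - p(132) - p(126) + p(113) + p(106) - p(91) - p(83) + p(66) + p(57) - p(38) - p(28) + p(7)
= 819876908323 + 749474411781 - 571701605655 - 476715857290 + 301384802048 + 228204732751 - 118159068427 - 80630964769 + 33549419497 + 20390982757 - 6620830889 - 3519222692 + 851376628 + 384276336 - 64112359 - 23338469 + 2323520 + 614154 - 26015 - 3718 + 15
= 896684817527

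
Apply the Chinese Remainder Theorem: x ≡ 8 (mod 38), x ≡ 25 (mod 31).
1110

Using Chinese Remainder Theorem:
M = 38 × 31 = 1178
M1 = 31, M2 = 38
y1 = 31^(-1) mod 38 = 27
y2 = 38^(-1) mod 31 = 9
x = (8×31×27 + 25×38×9) mod 1178 = 1110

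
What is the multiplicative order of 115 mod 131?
130

131 is prime, so ord(115) divides φ(131) = 130.
Divisors of 130: 1, 2, 5, 10, 13, 26, 65, 130.
Repeated squaring: 115^1 ≡ 115, 115^2 ≡ 125, 115^4 ≡ 36, 115^8 ≡ 117, 115^16 ≡ 65, 115^32 ≡ 33, 115^64 ≡ 41, 115^128 ≡ 109 (mod 131).
Test 115^d mod 131 for each divisor d in increasing order:
115^1 ≡ 115
115^2 ≡ 125
115^5 = 115^4·115^1 ≡ 79
115^10 = 115^8·115^2 ≡ 84
115^13 = 115^8·115^4·115^1 ≡ 73
115^26 = 115^16·115^8·115^2 ≡ 89
115^65 = 115^64·115^1 ≡ 130
115^130 = 115^128·115^2 ≡ 1  ← first divisor giving 1
The order is 130.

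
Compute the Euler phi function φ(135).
72

135 = 3^3 × 5
φ(n) = n × ∏(1 - 1/p) for each prime p dividing n
φ(135) = 135 × (1 - 1/3) × (1 - 1/5) = 72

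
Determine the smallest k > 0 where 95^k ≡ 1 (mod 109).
108

109 is prime, so ord(95) divides φ(109) = 108.
Divisors of 108: 1, 2, 3, 4, 6, 9, 12, 18, 27, 36, 54, 108.
Repeated squaring: 95^1 ≡ 95, 95^2 ≡ 87, 95^4 ≡ 48, 95^8 ≡ 15, 95^16 ≡ 7, 95^32 ≡ 49, 95^64 ≡ 3 (mod 109).
Test 95^d mod 109 for each divisor d in increasing order:
95^1 ≡ 95
95^2 ≡ 87
95^3 = 95^2·95^1 ≡ 90
95^4 ≡ 48
95^6 = 95^4·95^2 ≡ 34
95^9 = 95^8·95^1 ≡ 8
95^12 = 95^8·95^4 ≡ 66
95^18 = 95^16·95^2 ≡ 64
95^27 = 95^16·95^8·95^2·95^1 ≡ 76
95^36 = 95^32·95^4 ≡ 63
95^54 = 95^32·95^16·95^4·95^2 ≡ 108
95^108 = 95^64·95^32·95^8·95^4 ≡ 1  ← first divisor giving 1
The order is 108.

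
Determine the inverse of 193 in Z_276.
133

gcd(193, 276) = 1, so the inverse exists.
Extended Euclidean algorithm on (276, 193):
276 = 1 × 193 + 83  ⟹  83 = (1)·276 + (-1)·193
193 = 2 × 83 + 27  ⟹  27 = (-2)·276 + (3)·193
83 = 3 × 27 + 2  ⟹  2 = (7)·276 + (-10)·193
27 = 13 × 2 + 1  ⟹  1 = (-93)·276 + (133)·193
So (133)·193 ≡ 1 (mod 276), i.e. 193^(-1) ≡ 133 (mod 276).
Check: 193 × 133 = 25669 ≡ 1 (mod 276)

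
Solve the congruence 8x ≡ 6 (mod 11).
x ≡ 9 (mod 11)

gcd(8, 11) = 1, which divides 6, so solutions exist.
Find 8^(-1) mod 11 by the extended Euclidean algorithm:
11 = 1 × 8 + 3  ⟹  3 = (1)·11 + (-1)·8
8 = 2 × 3 + 2  ⟹  2 = (-2)·11 + (3)·8
3 = 1 × 2 + 1  ⟹  1 = (3)·11 + (-4)·8
So (-4)·8 ≡ 1 (mod 11), i.e. 8^(-1) ≡ -4 ≡ 7 (mod 11).
x ≡ 7 × 6 = 42 ≡ 9 (mod 11).
Check: 8 × 9 = 72 ≡ 6 (mod 11).
Unique solution: x ≡ 9 (mod 11)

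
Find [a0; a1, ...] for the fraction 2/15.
[0; 7, 2]

Euclidean algorithm steps:
2 = 0 × 15 + 2
15 = 7 × 2 + 1
2 = 2 × 1 + 0
Continued fraction: [0; 7, 2]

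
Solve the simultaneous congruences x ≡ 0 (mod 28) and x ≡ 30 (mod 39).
420

Using Chinese Remainder Theorem:
M = 28 × 39 = 1092
M1 = 39, M2 = 28
y1 = 39^(-1) mod 28 = 23
y2 = 28^(-1) mod 39 = 7
x = (0×39×23 + 30×28×7) mod 1092 = 420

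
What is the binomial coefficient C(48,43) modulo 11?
0

Using Lucas' theorem:
Write n=48 and k=43 in base 11:
n in base 11: [4, 4]
k in base 11: [3, 10]
C(48,43) mod 11 = ∏ C(n_i, k_i) mod 11
Digit binomials (mod 11): C(4,3) = 4; C(4,10) = 0 (k_i > n_i)
Product: 4 × 0 = 0 ≡ 0 (mod 11)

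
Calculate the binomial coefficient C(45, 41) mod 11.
0

Using Lucas' theorem:
Write n=45 and k=41 in base 11:
n in base 11: [4, 1]
k in base 11: [3, 8]
C(45,41) mod 11 = ∏ C(n_i, k_i) mod 11
Digit binomials (mod 11): C(4,3) = 4; C(1,8) = 0 (k_i > n_i)
Product: 4 × 0 = 0 ≡ 0 (mod 11)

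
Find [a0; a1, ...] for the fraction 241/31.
[7; 1, 3, 2, 3]

Euclidean algorithm steps:
241 = 7 × 31 + 24
31 = 1 × 24 + 7
24 = 3 × 7 + 3
7 = 2 × 3 + 1
3 = 3 × 1 + 0
Continued fraction: [7; 1, 3, 2, 3]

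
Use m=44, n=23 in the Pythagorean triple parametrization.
(1407, 2024, 2465)

Euclid's formula: a = m² - n², b = 2mn, c = m² + n²
m = 44, n = 23
a = 44² - 23² = 1936 - 529 = 1407
b = 2 × 44 × 23 = 2024
c = 44² + 23² = 1936 + 529 = 2465
Verification: 1407² + 2024² = 1979649 + 4096576 = 6076225 = 2465² ✓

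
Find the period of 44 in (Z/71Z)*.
70

71 is prime, so ord(44) divides φ(71) = 70.
Divisors of 70: 1, 2, 5, 7, 10, 14, 35, 70.
Repeated squaring: 44^1 ≡ 44, 44^2 ≡ 19, 44^4 ≡ 6, 44^8 ≡ 36, 44^16 ≡ 18, 44^32 ≡ 40, 44^64 ≡ 38 (mod 71).
Test 44^d mod 71 for each divisor d in increasing order:
44^1 ≡ 44
44^2 ≡ 19
44^5 = 44^4·44^1 ≡ 51
44^7 = 44^4·44^2·44^1 ≡ 46
44^10 = 44^8·44^2 ≡ 45
44^14 = 44^8·44^4·44^2 ≡ 57
44^35 = 44^32·44^2·44^1 ≡ 70
44^70 = 44^64·44^4·44^2 ≡ 1  ← first divisor giving 1
The order is 70.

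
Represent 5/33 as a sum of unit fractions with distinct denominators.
1/7 + 1/116 + 1/26796

Greedy algorithm:
5/33: ceiling(33/5) = 7, use 1/7
2/231: ceiling(231/2) = 116, use 1/116
1/26796: ceiling(26796/1) = 26796, use 1/26796
Result: 5/33 = 1/7 + 1/116 + 1/26796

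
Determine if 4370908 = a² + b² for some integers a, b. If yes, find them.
Not possible

Factorization: 4370908 = 2^2 × 103^3
By Fermat: n is sum of two squares iff every prime p ≡ 3 (mod 4) appears to even power.
Prime(s) ≡ 3 (mod 4) with odd exponent: [(103, 3)]
Therefore 4370908 cannot be expressed as a² + b².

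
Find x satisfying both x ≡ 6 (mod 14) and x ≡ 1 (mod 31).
342

Using Chinese Remainder Theorem:
M = 14 × 31 = 434
M1 = 31, M2 = 14
y1 = 31^(-1) mod 14 = 5
y2 = 14^(-1) mod 31 = 20
x = (6×31×5 + 1×14×20) mod 434 = 342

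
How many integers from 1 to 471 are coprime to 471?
312

471 = 3 × 157
φ(n) = n × ∏(1 - 1/p) for each prime p dividing n
φ(471) = 471 × (1 - 1/3) × (1 - 1/157) = 312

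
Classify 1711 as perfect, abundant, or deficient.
deficient

Proper divisors of 1711: sum = 1 + 29 + 59 = 89
Since 89 < 1711, 1711 is deficient.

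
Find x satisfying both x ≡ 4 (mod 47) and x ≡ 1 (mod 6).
145

Using Chinese Remainder Theorem:
M = 47 × 6 = 282
M1 = 6, M2 = 47
y1 = 6^(-1) mod 47 = 8
y2 = 47^(-1) mod 6 = 5
x = (4×6×8 + 1×47×5) mod 282 = 145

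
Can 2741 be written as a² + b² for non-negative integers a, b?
25² + 46² (a=25, b=46)

Factorization: 2741 = 2741
By Fermat: n is sum of two squares iff every prime p ≡ 3 (mod 4) appears to even power.
All primes ≡ 3 (mod 4) appear to even power.
Search a = 0, 1, 2, … for 2741 - a² a perfect square: first hit at a = 25: 2741 - 625 = 2116 = 46².
2741 = 25² + 46² = 625 + 2116 ✓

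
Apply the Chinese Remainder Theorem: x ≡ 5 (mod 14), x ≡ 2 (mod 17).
19

Using Chinese Remainder Theorem:
M = 14 × 17 = 238
M1 = 17, M2 = 14
y1 = 17^(-1) mod 14 = 5
y2 = 14^(-1) mod 17 = 11
x = (5×17×5 + 2×14×11) mod 238 = 19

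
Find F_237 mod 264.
2

Matrix identity: Q^n = [[F_(n+1), F_n], [F_n, F_(n-1)]] with Q = [[1,1],[1,0]].
n = 237 = 11101101₂. Square-and-multiply, entries mod 264:
Q^1 = [[1,1],[1,0]]
Q^3 = (Q^1)²·Q = [[3,2],[2,1]]
Q^7 = (Q^3)²·Q = [[21,13],[13,8]]
Q^14 = (Q^7)² = [[82,113],[113,233]]
Q^29 = (Q^14)²·Q = [[176,221],[221,219]]
Q^59 = (Q^29)²·Q = [[0,89],[89,175]]
Q^118 = (Q^59)² = [[1,263],[263,2]]
Q^237 = (Q^118)²·Q = [[263,2],[2,261]]
F_237 mod 264 = Q^237[0][1] = 2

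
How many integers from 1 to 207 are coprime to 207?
132

207 = 3^2 × 23
φ(n) = n × ∏(1 - 1/p) for each prime p dividing n
φ(207) = 207 × (1 - 1/3) × (1 - 1/23) = 132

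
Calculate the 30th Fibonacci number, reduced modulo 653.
118

Matrix identity: Q^n = [[F_(n+1), F_n], [F_n, F_(n-1)]] with Q = [[1,1],[1,0]].
n = 30 = 11110₂. Square-and-multiply, entries mod 653:
Q^1 = [[1,1],[1,0]]
Q^3 = (Q^1)²·Q = [[3,2],[2,1]]
Q^7 = (Q^3)²·Q = [[21,13],[13,8]]
Q^15 = (Q^7)²·Q = [[334,610],[610,377]]
Q^30 = (Q^15)² = [[436,118],[118,318]]
F_30 mod 653 = Q^30[0][1] = 118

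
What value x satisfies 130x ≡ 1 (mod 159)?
148

gcd(130, 159) = 1, so the inverse exists.
Extended Euclidean algorithm on (159, 130):
159 = 1 × 130 + 29  ⟹  29 = (1)·159 + (-1)·130
130 = 4 × 29 + 14  ⟹  14 = (-4)·159 + (5)·130
29 = 2 × 14 + 1  ⟹  1 = (9)·159 + (-11)·130
So (-11)·130 ≡ 1 (mod 159), i.e. 130^(-1) ≡ -11 ≡ 148 (mod 159).
Check: 130 × 148 = 19240 ≡ 1 (mod 159)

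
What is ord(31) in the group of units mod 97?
48

97 is prime, so ord(31) divides φ(97) = 96.
Divisors of 96: 1, 2, 3, 4, 6, 8, 12, 16, 24, 32, 48, 96.
Repeated squaring: 31^1 ≡ 31, 31^2 ≡ 88, 31^4 ≡ 81, 31^8 ≡ 62, 31^16 ≡ 61, 31^32 ≡ 35, 31^64 ≡ 61 (mod 97).
Test 31^d mod 97 for each divisor d in increasing order:
31^1 ≡ 31
31^2 ≡ 88
31^3 = 31^2·31^1 ≡ 12
31^4 ≡ 81
31^6 = 31^4·31^2 ≡ 47
31^8 ≡ 62
31^12 = 31^8·31^4 ≡ 75
31^16 ≡ 61
31^24 = 31^16·31^8 ≡ 96
31^32 ≡ 35
31^48 = 31^32·31^16 ≡ 1  ← first divisor giving 1
The order is 48.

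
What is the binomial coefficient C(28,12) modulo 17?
0

Using Lucas' theorem:
Write n=28 and k=12 in base 17:
n in base 17: [1, 11]
k in base 17: [0, 12]
C(28,12) mod 17 = ∏ C(n_i, k_i) mod 17
Digit binomials (mod 17): C(1,0) = 1; C(11,12) = 0 (k_i > n_i)
Product: 1 × 0 = 0 ≡ 0 (mod 17)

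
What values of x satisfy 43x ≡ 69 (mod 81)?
x ≡ 60 (mod 81)

gcd(43, 81) = 1, which divides 69, so solutions exist.
Find 43^(-1) mod 81 by the extended Euclidean algorithm:
81 = 1 × 43 + 38  ⟹  38 = (1)·81 + (-1)·43
43 = 1 × 38 + 5  ⟹  5 = (-1)·81 + (2)·43
38 = 7 × 5 + 3  ⟹  3 = (8)·81 + (-15)·43
5 = 1 × 3 + 2  ⟹  2 = (-9)·81 + (17)·43
3 = 1 × 2 + 1  ⟹  1 = (17)·81 + (-32)·43
So (-32)·43 ≡ 1 (mod 81), i.e. 43^(-1) ≡ -32 ≡ 49 (mod 81).
x ≡ 49 × 69 = 3381 ≡ 60 (mod 81).
Check: 43 × 60 = 2580 ≡ 69 (mod 81).
Unique solution: x ≡ 60 (mod 81)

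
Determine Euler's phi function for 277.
276

277 = 277
φ(n) = n × ∏(1 - 1/p) for each prime p dividing n
φ(277) = 277 × (1 - 1/277) = 276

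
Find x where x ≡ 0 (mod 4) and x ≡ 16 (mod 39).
16

Using Chinese Remainder Theorem:
M = 4 × 39 = 156
M1 = 39, M2 = 4
y1 = 39^(-1) mod 4 = 3
y2 = 4^(-1) mod 39 = 10
x = (0×39×3 + 16×4×10) mod 156 = 16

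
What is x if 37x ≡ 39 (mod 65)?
x ≡ 52 (mod 65)

gcd(37, 65) = 1, which divides 39, so solutions exist.
Find 37^(-1) mod 65 by the extended Euclidean algorithm:
65 = 1 × 37 + 28  ⟹  28 = (1)·65 + (-1)·37
37 = 1 × 28 + 9  ⟹  9 = (-1)·65 + (2)·37
28 = 3 × 9 + 1  ⟹  1 = (4)·65 + (-7)·37
So (-7)·37 ≡ 1 (mod 65), i.e. 37^(-1) ≡ -7 ≡ 58 (mod 65).
x ≡ 58 × 39 = 2262 ≡ 52 (mod 65).
Check: 37 × 52 = 1924 ≡ 39 (mod 65).
Unique solution: x ≡ 52 (mod 65)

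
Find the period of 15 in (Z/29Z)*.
28

29 is prime, so ord(15) divides φ(29) = 28.
Divisors of 28: 1, 2, 4, 7, 14, 28.
Repeated squaring: 15^1 ≡ 15, 15^2 ≡ 22, 15^4 ≡ 20, 15^8 ≡ 23, 15^16 ≡ 7 (mod 29).
Test 15^d mod 29 for each divisor d in increasing order:
15^1 ≡ 15
15^2 ≡ 22
15^4 ≡ 20
15^7 = 15^4·15^2·15^1 ≡ 17
15^14 = 15^8·15^4·15^2 ≡ 28
15^28 = 15^16·15^8·15^4 ≡ 1  ← first divisor giving 1
The order is 28.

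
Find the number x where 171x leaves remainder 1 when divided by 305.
66

gcd(171, 305) = 1, so the inverse exists.
Extended Euclidean algorithm on (305, 171):
305 = 1 × 171 + 134  ⟹  134 = (1)·305 + (-1)·171
171 = 1 × 134 + 37  ⟹  37 = (-1)·305 + (2)·171
134 = 3 × 37 + 23  ⟹  23 = (4)·305 + (-7)·171
37 = 1 × 23 + 14  ⟹  14 = (-5)·305 + (9)·171
23 = 1 × 14 + 9  ⟹  9 = (9)·305 + (-16)·171
14 = 1 × 9 + 5  ⟹  5 = (-14)·305 + (25)·171
9 = 1 × 5 + 4  ⟹  4 = (23)·305 + (-41)·171
5 = 1 × 4 + 1  ⟹  1 = (-37)·305 + (66)·171
So (66)·171 ≡ 1 (mod 305), i.e. 171^(-1) ≡ 66 (mod 305).
Check: 171 × 66 = 11286 ≡ 1 (mod 305)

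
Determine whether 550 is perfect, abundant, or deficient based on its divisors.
abundant

Proper divisors of 550: sum = 1 + 2 + 5 + 10 + 11 + 22 + 25 + 50 + 55 + 110 + 275 = 566
Since 566 > 550, 550 is abundant.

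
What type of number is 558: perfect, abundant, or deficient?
abundant

Proper divisors of 558: sum = 1 + 2 + 3 + 6 + 9 + 18 + 31 + 62 + 93 + 186 + 279 = 690
Since 690 > 558, 558 is abundant.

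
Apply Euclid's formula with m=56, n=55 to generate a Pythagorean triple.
(111, 6160, 6161)

Euclid's formula: a = m² - n², b = 2mn, c = m² + n²
m = 56, n = 55
a = 56² - 55² = 3136 - 3025 = 111
b = 2 × 56 × 55 = 6160
c = 56² + 55² = 3136 + 3025 = 6161
Verification: 111² + 6160² = 12321 + 37945600 = 37957921 = 6161² ✓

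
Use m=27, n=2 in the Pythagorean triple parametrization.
(725, 108, 733)

Euclid's formula: a = m² - n², b = 2mn, c = m² + n²
m = 27, n = 2
a = 27² - 2² = 729 - 4 = 725
b = 2 × 27 × 2 = 108
c = 27² + 2² = 729 + 4 = 733
Verification: 725² + 108² = 525625 + 11664 = 537289 = 733² ✓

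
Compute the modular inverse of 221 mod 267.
29

gcd(221, 267) = 1, so the inverse exists.
Extended Euclidean algorithm on (267, 221):
267 = 1 × 221 + 46  ⟹  46 = (1)·267 + (-1)·221
221 = 4 × 46 + 37  ⟹  37 = (-4)·267 + (5)·221
46 = 1 × 37 + 9  ⟹  9 = (5)·267 + (-6)·221
37 = 4 × 9 + 1  ⟹  1 = (-24)·267 + (29)·221
So (29)·221 ≡ 1 (mod 267), i.e. 221^(-1) ≡ 29 (mod 267).
Check: 221 × 29 = 6409 ≡ 1 (mod 267)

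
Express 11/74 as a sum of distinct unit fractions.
1/7 + 1/173 + 1/89614

Greedy algorithm:
11/74: ceiling(74/11) = 7, use 1/7
3/518: ceiling(518/3) = 173, use 1/173
1/89614: ceiling(89614/1) = 89614, use 1/89614
Result: 11/74 = 1/7 + 1/173 + 1/89614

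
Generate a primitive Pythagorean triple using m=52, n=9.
(2623, 936, 2785)

Euclid's formula: a = m² - n², b = 2mn, c = m² + n²
m = 52, n = 9
a = 52² - 9² = 2704 - 81 = 2623
b = 2 × 52 × 9 = 936
c = 52² + 9² = 2704 + 81 = 2785
Verification: 2623² + 936² = 6880129 + 876096 = 7756225 = 2785² ✓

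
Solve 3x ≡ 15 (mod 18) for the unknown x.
x ≡ 5 (mod 6)

gcd(3, 18) = 3, which divides 15, so solutions exist.
Divide through by 3: x ≡ 5 (mod 6).
The coefficient of x is now 1, so x ≡ 5 (mod 6).
Check: 3 × 5 = 15 ≡ 15 (mod 18).
x ≡ 5 (mod 6), giving 3 solutions mod 18.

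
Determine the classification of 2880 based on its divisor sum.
abundant

Proper divisors of 2880: sum = 1 + 2 + 3 + 4 + 5 + 6 + 8 + 9 + ... + 576 + 720 + 960 + 1440 (41 divisors) = 7026
Since 7026 > 2880, 2880 is abundant.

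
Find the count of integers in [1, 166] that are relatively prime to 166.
82

166 = 2 × 83
φ(n) = n × ∏(1 - 1/p) for each prime p dividing n
φ(166) = 166 × (1 - 1/2) × (1 - 1/83) = 82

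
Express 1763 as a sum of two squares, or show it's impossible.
Not possible

Factorization: 1763 = 41 × 43
By Fermat: n is sum of two squares iff every prime p ≡ 3 (mod 4) appears to even power.
Prime(s) ≡ 3 (mod 4) with odd exponent: [(43, 1)]
Therefore 1763 cannot be expressed as a² + b².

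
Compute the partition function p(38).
26015

p(n) counts ways to write n as a sum of positive integers (order ignored).
Euler's pentagonal recurrence: p(k) = p(k-1) + p(k-2) - p(k-5) - p(k-7) + p(k-12) + p(k-15) - ... (offsets j(3j∓1)/2, signs ++--, p(0)=1, p(<0)=0).
DP table for k = 0..37: p(0)=1, p(1)=1, p(2)=2, p(3)=3, p(4)=5, p(5)=7, p(6)=11, p(7)=15, p(8)=22, p(9)=30, p(10)=42, p(11)=56, p(12)=77, p(13)=101, p(14)=135, p(15)=176, p(16)=231, p(17)=297, p(18)=385, p(19)=490, p(20)=627, p(21)=792, p(22)=1002, p(23)=1255, p(24)=1575, p(25)=1958, p(26)=2436, p(27)=3010, p(28)=3718, p(29)=4565, p(30)=5604, p(31)=6842, p(32)=8349, p(33)=10143, p(34)=12310, p(35)=14883, p(36)=17977, p(37)=21637.
Final step: p(38) = p(37) + p(36) - p(33) - p(31) + p(26) + p(23) - p(16) - p(12) + p(3)
= 21637 + 17977 - 10143 - 6842 + 2436 + 1255 - 231 - 77 + 3
= 26015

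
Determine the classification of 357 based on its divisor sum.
deficient

Proper divisors of 357: sum = 1 + 3 + 7 + 17 + 21 + 51 + 119 = 219
Since 219 < 357, 357 is deficient.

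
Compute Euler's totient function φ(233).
232

233 = 233
φ(n) = n × ∏(1 - 1/p) for each prime p dividing n
φ(233) = 233 × (1 - 1/233) = 232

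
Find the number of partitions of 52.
281589

p(n) counts ways to write n as a sum of positive integers (order ignored).
Euler's pentagonal recurrence: p(k) = p(k-1) + p(k-2) - p(k-5) - p(k-7) + p(k-12) + p(k-15) - ... (offsets j(3j∓1)/2, signs ++--, p(0)=1, p(<0)=0).
DP table for k = 0..51: p(0)=1, p(1)=1, p(2)=2, p(3)=3, p(4)=5, p(5)=7, p(6)=11, p(7)=15, p(8)=22, p(9)=30, p(10)=42, p(11)=56, p(12)=77, p(13)=101, p(14)=135, p(15)=176, p(16)=231, p(17)=297, p(18)=385, p(19)=490, p(20)=627, p(21)=792, p(22)=1002, p(23)=1255, p(24)=1575, p(25)=1958, p(26)=2436, p(27)=3010, p(28)=3718, p(29)=4565, p(30)=5604, p(31)=6842, p(32)=8349, p(33)=10143, p(34)=12310, p(35)=14883, p(36)=17977, p(37)=21637, p(38)=26015, p(39)=31185, p(40)=37338, p(41)=44583, p(42)=53174, p(43)=63261, p(44)=75175, p(45)=89134, p(46)=105558, p(47)=124754, p(48)=147273, p(49)=173525, p(50)=204226, p(51)=239943.
Final step: p(52) = p(51) + p(50) - p(47) - p(45) + p(40) + p(37) - p(30) - p(26) + p(17) + p(12) - p(1)
= 239943 + 204226 - 124754 - 89134 + 37338 + 21637 - 5604 - 2436 + 297 + 77 - 1
= 281589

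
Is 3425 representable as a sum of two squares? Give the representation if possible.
17² + 56² (a=17, b=56)

Factorization: 3425 = 5^2 × 137
By Fermat: n is sum of two squares iff every prime p ≡ 3 (mod 4) appears to even power.
All primes ≡ 3 (mod 4) appear to even power.
Search a = 0, 1, 2, … for 3425 - a² a perfect square: first hit at a = 17: 3425 - 289 = 3136 = 56².
3425 = 17² + 56² = 289 + 3136 ✓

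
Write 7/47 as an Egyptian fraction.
1/7 + 1/165 + 1/54285

Greedy algorithm:
7/47: ceiling(47/7) = 7, use 1/7
2/329: ceiling(329/2) = 165, use 1/165
1/54285: ceiling(54285/1) = 54285, use 1/54285
Result: 7/47 = 1/7 + 1/165 + 1/54285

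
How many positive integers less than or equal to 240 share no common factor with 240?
64

240 = 2^4 × 3 × 5
φ(n) = n × ∏(1 - 1/p) for each prime p dividing n
φ(240) = 240 × (1 - 1/2) × (1 - 1/3) × (1 - 1/5) = 64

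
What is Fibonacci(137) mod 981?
76

Matrix identity: Q^n = [[F_(n+1), F_n], [F_n, F_(n-1)]] with Q = [[1,1],[1,0]].
n = 137 = 10001001₂. Square-and-multiply, entries mod 981:
Q^1 = [[1,1],[1,0]]
Q^2 = (Q^1)² = [[2,1],[1,1]]
Q^4 = (Q^2)² = [[5,3],[3,2]]
Q^8 = (Q^4)² = [[34,21],[21,13]]
Q^17 = (Q^8)²·Q = [[622,616],[616,6]]
Q^34 = (Q^17)² = [[179,334],[334,826]]
Q^68 = (Q^34)² = [[371,168],[168,203]]
Q^137 = (Q^68)²·Q = [[370,76],[76,294]]
F_137 mod 981 = Q^137[0][1] = 76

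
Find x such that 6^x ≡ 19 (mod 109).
75

Baby-step giant-step with step n = ⌈√109⌉ = 11.
Baby steps 6^j mod 109 (j:value) for j=0..10: 0:1, 1:6, 2:36, 3:107, 4:97, 5:37, 6:4, 7:24, 8:35, 9:101, 10:61.
Giant-step multiplier: 6^(-11) ≡ 6^(108-11) = 6^97 ≡ 14 (mod 109).
Giant steps γ_i = 19·14^i mod 109: γ_0=19, γ_1=48, γ_2=18, γ_3=34, γ_4=40, γ_5=15, γ_6=101 (in table at j=9).
x = i·n + j = 6·11 + 9 = 75.
Check: 6^75 ≡ 19 (mod 109).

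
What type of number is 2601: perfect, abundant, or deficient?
deficient

Proper divisors of 2601: sum = 1 + 3 + 9 + 17 + 51 + 153 + 289 + 867 = 1390
Since 1390 < 2601, 2601 is deficient.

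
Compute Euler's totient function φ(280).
96

280 = 2^3 × 5 × 7
φ(n) = n × ∏(1 - 1/p) for each prime p dividing n
φ(280) = 280 × (1 - 1/2) × (1 - 1/5) × (1 - 1/7) = 96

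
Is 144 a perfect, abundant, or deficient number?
abundant

Proper divisors of 144: sum = 1 + 2 + 3 + 4 + 6 + 8 + 9 + 12 + 16 + 18 + 24 + 36 + 48 + 72 = 259
Since 259 > 144, 144 is abundant.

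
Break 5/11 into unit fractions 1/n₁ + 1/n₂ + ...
1/3 + 1/9 + 1/99

Greedy algorithm:
5/11: ceiling(11/5) = 3, use 1/3
4/33: ceiling(33/4) = 9, use 1/9
1/99: ceiling(99/1) = 99, use 1/99
Result: 5/11 = 1/3 + 1/9 + 1/99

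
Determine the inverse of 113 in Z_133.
113

gcd(113, 133) = 1, so the inverse exists.
Extended Euclidean algorithm on (133, 113):
133 = 1 × 113 + 20  ⟹  20 = (1)·133 + (-1)·113
113 = 5 × 20 + 13  ⟹  13 = (-5)·133 + (6)·113
20 = 1 × 13 + 7  ⟹  7 = (6)·133 + (-7)·113
13 = 1 × 7 + 6  ⟹  6 = (-11)·133 + (13)·113
7 = 1 × 6 + 1  ⟹  1 = (17)·133 + (-20)·113
So (-20)·113 ≡ 1 (mod 133), i.e. 113^(-1) ≡ -20 ≡ 113 (mod 133).
Check: 113 × 113 = 12769 ≡ 1 (mod 133)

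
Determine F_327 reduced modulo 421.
34

Matrix identity: Q^n = [[F_(n+1), F_n], [F_n, F_(n-1)]] with Q = [[1,1],[1,0]].
n = 327 = 101000111₂. Square-and-multiply, entries mod 421:
Q^1 = [[1,1],[1,0]]
Q^2 = (Q^1)² = [[2,1],[1,1]]
Q^5 = (Q^2)²·Q = [[8,5],[5,3]]
Q^10 = (Q^5)² = [[89,55],[55,34]]
Q^20 = (Q^10)² = [[0,29],[29,392]]
Q^40 = (Q^20)² = [[420,1],[1,419]]
Q^81 = (Q^40)²·Q = [[420,2],[2,418]]
Q^163 = (Q^81)²·Q = [[418,5],[5,413]]
Q^327 = (Q^163)²·Q = [[400,34],[34,366]]
F_327 mod 421 = Q^327[0][1] = 34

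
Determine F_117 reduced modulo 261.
92

Matrix identity: Q^n = [[F_(n+1), F_n], [F_n, F_(n-1)]] with Q = [[1,1],[1,0]].
n = 117 = 1110101₂. Square-and-multiply, entries mod 261:
Q^1 = [[1,1],[1,0]]
Q^3 = (Q^1)²·Q = [[3,2],[2,1]]
Q^7 = (Q^3)²·Q = [[21,13],[13,8]]
Q^14 = (Q^7)² = [[88,116],[116,233]]
Q^29 = (Q^14)²·Q = [[233,59],[59,174]]
Q^58 = (Q^29)² = [[89,1],[1,88]]
Q^117 = (Q^58)²·Q = [[8,92],[92,177]]
F_117 mod 261 = Q^117[0][1] = 92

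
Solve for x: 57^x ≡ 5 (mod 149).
56

Baby-step giant-step with step n = ⌈√149⌉ = 13.
Baby steps 57^j mod 149 (j:value) for j=0..12: 0:1, 1:57, 2:120, 3:135, 4:96, 5:108, 6:47, 7:146, 8:127, 9:87, 10:42, 11:10, 12:123.
Giant-step multiplier: 57^(-13) ≡ 57^(148-13) = 57^135 ≡ 56 (mod 149).
Giant steps γ_i = 5·56^i mod 149: γ_0=5, γ_1=131, γ_2=35, γ_3=23, γ_4=96 (in table at j=4).
x = i·n + j = 4·13 + 4 = 56.
Check: 57^56 ≡ 5 (mod 149).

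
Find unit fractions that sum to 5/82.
1/17 + 1/465 + 1/648210

Greedy algorithm:
5/82: ceiling(82/5) = 17, use 1/17
3/1394: ceiling(1394/3) = 465, use 1/465
1/648210: ceiling(648210/1) = 648210, use 1/648210
Result: 5/82 = 1/17 + 1/465 + 1/648210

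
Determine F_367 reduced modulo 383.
318

Matrix identity: Q^n = [[F_(n+1), F_n], [F_n, F_(n-1)]] with Q = [[1,1],[1,0]].
n = 367 = 101101111₂. Square-and-multiply, entries mod 383:
Q^1 = [[1,1],[1,0]]
Q^2 = (Q^1)² = [[2,1],[1,1]]
Q^5 = (Q^2)²·Q = [[8,5],[5,3]]
Q^11 = (Q^5)²·Q = [[144,89],[89,55]]
Q^22 = (Q^11)² = [[315,93],[93,222]]
Q^45 = (Q^22)²·Q = [[19,251],[251,151]]
Q^91 = (Q^45)²·Q = [[324,167],[167,157]]
Q^183 = (Q^91)²·Q = [[244,347],[347,280]]
Q^367 = (Q^183)²·Q = [[221,318],[318,286]]
F_367 mod 383 = Q^367[0][1] = 318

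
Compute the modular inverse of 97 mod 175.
83

gcd(97, 175) = 1, so the inverse exists.
Extended Euclidean algorithm on (175, 97):
175 = 1 × 97 + 78  ⟹  78 = (1)·175 + (-1)·97
97 = 1 × 78 + 19  ⟹  19 = (-1)·175 + (2)·97
78 = 4 × 19 + 2  ⟹  2 = (5)·175 + (-9)·97
19 = 9 × 2 + 1  ⟹  1 = (-46)·175 + (83)·97
So (83)·97 ≡ 1 (mod 175), i.e. 97^(-1) ≡ 83 (mod 175).
Check: 97 × 83 = 8051 ≡ 1 (mod 175)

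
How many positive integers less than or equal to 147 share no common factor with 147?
84

147 = 3 × 7^2
φ(n) = n × ∏(1 - 1/p) for each prime p dividing n
φ(147) = 147 × (1 - 1/3) × (1 - 1/7) = 84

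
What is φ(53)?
52

53 = 53
φ(n) = n × ∏(1 - 1/p) for each prime p dividing n
φ(53) = 53 × (1 - 1/53) = 52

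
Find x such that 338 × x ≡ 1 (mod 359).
188

gcd(338, 359) = 1, so the inverse exists.
Extended Euclidean algorithm on (359, 338):
359 = 1 × 338 + 21  ⟹  21 = (1)·359 + (-1)·338
338 = 16 × 21 + 2  ⟹  2 = (-16)·359 + (17)·338
21 = 10 × 2 + 1  ⟹  1 = (161)·359 + (-171)·338
So (-171)·338 ≡ 1 (mod 359), i.e. 338^(-1) ≡ -171 ≡ 188 (mod 359).
Check: 338 × 188 = 63544 ≡ 1 (mod 359)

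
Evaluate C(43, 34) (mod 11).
10

Using Lucas' theorem:
Write n=43 and k=34 in base 11:
n in base 11: [3, 10]
k in base 11: [3, 1]
C(43,34) mod 11 = ∏ C(n_i, k_i) mod 11
Digit binomials (mod 11): C(3,3) = 1; C(10,1) = 10
Product: 1 × 10 = 10 ≡ 10 (mod 11)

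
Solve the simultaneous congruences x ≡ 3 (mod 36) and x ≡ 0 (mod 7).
147

Using Chinese Remainder Theorem:
M = 36 × 7 = 252
M1 = 7, M2 = 36
y1 = 7^(-1) mod 36 = 31
y2 = 36^(-1) mod 7 = 1
x = (3×7×31 + 0×36×1) mod 252 = 147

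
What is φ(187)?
160

187 = 11 × 17
φ(n) = n × ∏(1 - 1/p) for each prime p dividing n
φ(187) = 187 × (1 - 1/11) × (1 - 1/17) = 160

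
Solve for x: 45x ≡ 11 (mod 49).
x ≡ 34 (mod 49)

gcd(45, 49) = 1, which divides 11, so solutions exist.
Find 45^(-1) mod 49 by the extended Euclidean algorithm:
49 = 1 × 45 + 4  ⟹  4 = (1)·49 + (-1)·45
45 = 11 × 4 + 1  ⟹  1 = (-11)·49 + (12)·45
So (12)·45 ≡ 1 (mod 49), i.e. 45^(-1) ≡ 12 (mod 49).
x ≡ 12 × 11 = 132 ≡ 34 (mod 49).
Check: 45 × 34 = 1530 ≡ 11 (mod 49).
Unique solution: x ≡ 34 (mod 49)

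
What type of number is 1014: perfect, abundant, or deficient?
abundant

Proper divisors of 1014: sum = 1 + 2 + 3 + 6 + 13 + 26 + 39 + 78 + 169 + 338 + 507 = 1182
Since 1182 > 1014, 1014 is abundant.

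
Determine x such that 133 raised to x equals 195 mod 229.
9

Baby-step giant-step with step n = ⌈√229⌉ = 16.
Baby steps 133^j mod 229 (j:value) for j=0..15: 0:1, 1:133, 2:56, 3:120, 4:159, 5:79, 6:202, 7:73, 8:91, 9:195, 10:58, 11:157, 12:42, 13:90, 14:62, 15:2.
h = 195 is already in the table at j=9, so x = 9.
Check: 133^9 ≡ 195 (mod 229).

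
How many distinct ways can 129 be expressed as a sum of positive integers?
4835271870

p(n) counts ways to write n as a sum of positive integers (order ignored).
Euler's pentagonal recurrence: p(k) = p(k-1) + p(k-2) - p(k-5) - p(k-7) + p(k-12) + p(k-15) - ... (offsets j(3j∓1)/2, signs ++--, p(0)=1, p(<0)=0).
DP table for k = 0..128: p(0)=1, p(1)=1, p(2)=2, p(3)=3, p(4)=5, p(5)=7, p(6)=11, p(7)=15, p(8)=22, p(9)=30, p(10)=42, p(11)=56, p(12)=77, p(13)=101, p(14)=135, p(15)=176, p(16)=231, p(17)=297, p(18)=385, p(19)=490, p(20)=627, p(21)=792, p(22)=1002, p(23)=1255, p(24)=1575, p(25)=1958, p(26)=2436, p(27)=3010, p(28)=3718, p(29)=4565, p(30)=5604, p(31)=6842, p(32)=8349, p(33)=10143, p(34)=12310, p(35)=14883, p(36)=17977, p(37)=21637, p(38)=26015, p(39)=31185, p(40)=37338, p(41)=44583, p(42)=53174, p(43)=63261, p(44)=75175, p(45)=89134, p(46)=105558, p(47)=124754, p(48)=147273, p(49)=173525, p(50)=204226, p(51)=239943, p(52)=281589, p(53)=329931, p(54)=386155, p(55)=451276, p(56)=526823, p(57)=614154, p(58)=715220, p(59)=831820, p(60)=966467, p(61)=1121505, p(62)=1300156, p(63)=1505499, p(64)=1741630, p(65)=2012558, p(66)=2323520, p(67)=2679689, p(68)=3087735, p(69)=3554345, p(70)=4087968, p(71)=4697205, p(72)=5392783, p(73)=6185689, p(74)=7089500, p(75)=8118264, p(76)=9289091, p(77)=10619863, p(78)=12132164, p(79)=13848650, p(80)=15796476, p(81)=18004327, p(82)=20506255, p(83)=23338469, p(84)=26543660, p(85)=30167357, p(86)=34262962, p(87)=38887673, p(88)=44108109, p(89)=49995925, p(90)=56634173, p(91)=64112359, p(92)=72533807, p(93)=82010177, p(94)=92669720, p(95)=104651419, p(96)=118114304, p(97)=133230930, p(98)=150198136, p(99)=169229875, p(100)=190569292, p(101)=214481126, p(102)=241265379, p(103)=271248950, p(104)=304801365, p(105)=342325709, p(106)=384276336, p(107)=431149389, p(108)=483502844, p(109)=541946240, p(110)=607163746, p(111)=679903203, p(112)=761002156, p(113)=851376628, p(114)=952050665, p(115)=1064144451, p(116)=1188908248, p(117)=1327710076, p(118)=1482074143, p(119)=1653668665, p(120)=1844349560, p(121)=2056148051, p(122)=2291320912, p(123)=2552338241, p(124)=2841940500, p(125)=3163127352, p(126)=3519222692, p(127)=3913864295, p(128)=4351078600.
Final step: p(129) = p(128) + p(127) - p(124) - p(122) + p(117) + p(114) - p(107) - p(103) + p(94) + p(89) - p(78) - p(72) + p(59) + p(52) - p(37) - p(29) + p(12) + p(3)
= 4351078600 + 3913864295 - 2841940500 - 2291320912 + 1327710076 + 952050665 - 431149389 - 271248950 + 92669720 + 49995925 - 12132164 - 5392783 + 831820 + 281589 - 21637 - 4565 + 77 + 3
= 4835271870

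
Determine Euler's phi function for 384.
128

384 = 2^7 × 3
φ(n) = n × ∏(1 - 1/p) for each prime p dividing n
φ(384) = 384 × (1 - 1/2) × (1 - 1/3) = 128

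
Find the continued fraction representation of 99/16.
[6; 5, 3]

Euclidean algorithm steps:
99 = 6 × 16 + 3
16 = 5 × 3 + 1
3 = 3 × 1 + 0
Continued fraction: [6; 5, 3]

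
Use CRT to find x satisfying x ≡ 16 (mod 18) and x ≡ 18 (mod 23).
340

Using Chinese Remainder Theorem:
M = 18 × 23 = 414
M1 = 23, M2 = 18
y1 = 23^(-1) mod 18 = 11
y2 = 18^(-1) mod 23 = 9
x = (16×23×11 + 18×18×9) mod 414 = 340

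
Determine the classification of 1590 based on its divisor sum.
abundant

Proper divisors of 1590: sum = 1 + 2 + 3 + 5 + 6 + 10 + 15 + 30 + 53 + 106 + 159 + 265 + 318 + 530 + 795 = 2298
Since 2298 > 1590, 1590 is abundant.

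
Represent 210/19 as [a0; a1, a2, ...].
[11; 19]

Euclidean algorithm steps:
210 = 11 × 19 + 1
19 = 19 × 1 + 0
Continued fraction: [11; 19]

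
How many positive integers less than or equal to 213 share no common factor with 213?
140

213 = 3 × 71
φ(n) = n × ∏(1 - 1/p) for each prime p dividing n
φ(213) = 213 × (1 - 1/3) × (1 - 1/71) = 140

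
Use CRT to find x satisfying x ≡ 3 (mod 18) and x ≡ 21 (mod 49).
21

Using Chinese Remainder Theorem:
M = 18 × 49 = 882
M1 = 49, M2 = 18
y1 = 49^(-1) mod 18 = 7
y2 = 18^(-1) mod 49 = 30
x = (3×49×7 + 21×18×30) mod 882 = 21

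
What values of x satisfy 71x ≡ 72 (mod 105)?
x ≡ 72 (mod 105)

gcd(71, 105) = 1, which divides 72, so solutions exist.
Find 71^(-1) mod 105 by the extended Euclidean algorithm:
105 = 1 × 71 + 34  ⟹  34 = (1)·105 + (-1)·71
71 = 2 × 34 + 3  ⟹  3 = (-2)·105 + (3)·71
34 = 11 × 3 + 1  ⟹  1 = (23)·105 + (-34)·71
So (-34)·71 ≡ 1 (mod 105), i.e. 71^(-1) ≡ -34 ≡ 71 (mod 105).
x ≡ 71 × 72 = 5112 ≡ 72 (mod 105).
Check: 71 × 72 = 5112 ≡ 72 (mod 105).
Unique solution: x ≡ 72 (mod 105)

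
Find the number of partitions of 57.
614154

p(n) counts ways to write n as a sum of positive integers (order ignored).
Euler's pentagonal recurrence: p(k) = p(k-1) + p(k-2) - p(k-5) - p(k-7) + p(k-12) + p(k-15) - ... (offsets j(3j∓1)/2, signs ++--, p(0)=1, p(<0)=0).
DP table for k = 0..56: p(0)=1, p(1)=1, p(2)=2, p(3)=3, p(4)=5, p(5)=7, p(6)=11, p(7)=15, p(8)=22, p(9)=30, p(10)=42, p(11)=56, p(12)=77, p(13)=101, p(14)=135, p(15)=176, p(16)=231, p(17)=297, p(18)=385, p(19)=490, p(20)=627, p(21)=792, p(22)=1002, p(23)=1255, p(24)=1575, p(25)=1958, p(26)=2436, p(27)=3010, p(28)=3718, p(29)=4565, p(30)=5604, p(31)=6842, p(32)=8349, p(33)=10143, p(34)=12310, p(35)=14883, p(36)=17977, p(37)=21637, p(38)=26015, p(39)=31185, p(40)=37338, p(41)=44583, p(42)=53174, p(43)=63261, p(44)=75175, p(45)=89134, p(46)=105558, p(47)=124754, p(48)=147273, p(49)=173525, p(50)=204226, p(51)=239943, p(52)=281589, p(53)=329931, p(54)=386155, p(55)=451276, p(56)=526823.
Final step: p(57) = p(56) + p(55) - p(52) - p(50) + p(45) + p(42) - p(35) - p(31) + p(22) + p(17) - p(6) - p(0)
= 526823 + 451276 - 281589 - 204226 + 89134 + 53174 - 14883 - 6842 + 1002 + 297 - 11 - 1
= 614154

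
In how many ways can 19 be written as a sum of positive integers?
490

p(n) counts ways to write n as a sum of positive integers (order ignored).
Euler's pentagonal recurrence: p(k) = p(k-1) + p(k-2) - p(k-5) - p(k-7) + p(k-12) + p(k-15) - ... (offsets j(3j∓1)/2, signs ++--, p(0)=1, p(<0)=0).
DP table for k = 0..18: p(0)=1, p(1)=1, p(2)=2, p(3)=3, p(4)=5, p(5)=7, p(6)=11, p(7)=15, p(8)=22, p(9)=30, p(10)=42, p(11)=56, p(12)=77, p(13)=101, p(14)=135, p(15)=176, p(16)=231, p(17)=297, p(18)=385.
Final step: p(19) = p(18) + p(17) - p(14) - p(12) + p(7) + p(4)
= 385 + 297 - 135 - 77 + 15 + 5
= 490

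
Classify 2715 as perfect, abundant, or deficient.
deficient

Proper divisors of 2715: sum = 1 + 3 + 5 + 15 + 181 + 543 + 905 = 1653
Since 1653 < 2715, 2715 is deficient.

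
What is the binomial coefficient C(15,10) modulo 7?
0

Using Lucas' theorem:
Write n=15 and k=10 in base 7:
n in base 7: [2, 1]
k in base 7: [1, 3]
C(15,10) mod 7 = ∏ C(n_i, k_i) mod 7
Digit binomials (mod 7): C(2,1) = 2; C(1,3) = 0 (k_i > n_i)
Product: 2 × 0 = 0 ≡ 0 (mod 7)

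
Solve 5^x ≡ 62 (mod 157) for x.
47

Baby-step giant-step with step n = ⌈√157⌉ = 13.
Baby steps 5^j mod 157 (j:value) for j=0..12: 0:1, 1:5, 2:25, 3:125, 4:154, 5:142, 6:82, 7:96, 8:9, 9:45, 10:68, 11:26, 12:130.
Giant-step multiplier: 5^(-13) ≡ 5^(156-13) = 5^143 ≡ 50 (mod 157).
Giant steps γ_i = 62·50^i mod 157: γ_0=62, γ_1=117, γ_2=41, γ_3=9 (in table at j=8).
x = i·n + j = 3·13 + 8 = 47.
Check: 5^47 ≡ 62 (mod 157).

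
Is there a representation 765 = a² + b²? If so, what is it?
6² + 27² (a=6, b=27)

Factorization: 765 = 3^2 × 5 × 17
By Fermat: n is sum of two squares iff every prime p ≡ 3 (mod 4) appears to even power.
All primes ≡ 3 (mod 4) appear to even power.
Search a = 0, 1, 2, … for 765 - a² a perfect square: first hit at a = 6: 765 - 36 = 729 = 27².
765 = 6² + 27² = 36 + 729 ✓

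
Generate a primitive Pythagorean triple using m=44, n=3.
(1927, 264, 1945)

Euclid's formula: a = m² - n², b = 2mn, c = m² + n²
m = 44, n = 3
a = 44² - 3² = 1936 - 9 = 1927
b = 2 × 44 × 3 = 264
c = 44² + 3² = 1936 + 9 = 1945
Verification: 1927² + 264² = 3713329 + 69696 = 3783025 = 1945² ✓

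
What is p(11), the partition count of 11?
56

p(n) counts ways to write n as a sum of positive integers (order ignored).
Euler's pentagonal recurrence: p(k) = p(k-1) + p(k-2) - p(k-5) - p(k-7) + p(k-12) + p(k-15) - ... (offsets j(3j∓1)/2, signs ++--, p(0)=1, p(<0)=0).
DP table for k = 0..10: p(0)=1, p(1)=1, p(2)=2, p(3)=3, p(4)=5, p(5)=7, p(6)=11, p(7)=15, p(8)=22, p(9)=30, p(10)=42.
Final step: p(11) = p(10) + p(9) - p(6) - p(4)
= 42 + 30 - 11 - 5
= 56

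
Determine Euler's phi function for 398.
198

398 = 2 × 199
φ(n) = n × ∏(1 - 1/p) for each prime p dividing n
φ(398) = 398 × (1 - 1/2) × (1 - 1/199) = 198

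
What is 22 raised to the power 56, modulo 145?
1

Repeated squaring. Binary of 56 = 111000.
22^1 ≡ 22 (mod 145); 22^2 ≡ 49 (mod 145); 22^4 ≡ 81 (mod 145); 22^8 ≡ 36 (mod 145); 22^16 ≡ 136 (mod 145); 22^32 ≡ 81 (mod 145)
22^56 = 22^8 × 22^16 × 22^32 ≡ 1 (mod 145)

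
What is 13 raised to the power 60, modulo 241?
64

Repeated squaring. Binary of 60 = 111100.
13^1 ≡ 13 (mod 241); 13^2 ≡ 169 (mod 241); 13^4 ≡ 123 (mod 241); 13^8 ≡ 187 (mod 241); 13^16 ≡ 24 (mod 241); 13^32 ≡ 94 (mod 241)
13^60 = 13^4 × 13^8 × 13^16 × 13^32 ≡ 64 (mod 241)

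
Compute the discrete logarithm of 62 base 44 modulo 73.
53

Baby-step giant-step with step n = ⌈√73⌉ = 9.
Baby steps 44^j mod 73 (j:value) for j=0..8: 0:1, 1:44, 2:38, 3:66, 4:57, 5:26, 6:49, 7:39, 8:37.
Giant-step multiplier: 44^(-9) ≡ 44^(72-9) = 44^63 ≡ 10 (mod 73).
Giant steps γ_i = 62·10^i mod 73: γ_0=62, γ_1=36, γ_2=68, γ_3=23, γ_4=11, γ_5=37 (in table at j=8).
x = i·n + j = 5·9 + 8 = 53.
Check: 44^53 ≡ 62 (mod 73).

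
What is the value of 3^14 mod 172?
165

Repeated squaring. Binary of 14 = 1110.
3^1 ≡ 3 (mod 172); 3^2 ≡ 9 (mod 172); 3^4 ≡ 81 (mod 172); 3^8 ≡ 25 (mod 172)
3^14 = 3^2 × 3^4 × 3^8 ≡ 165 (mod 172)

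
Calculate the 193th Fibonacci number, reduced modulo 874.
461

Matrix identity: Q^n = [[F_(n+1), F_n], [F_n, F_(n-1)]] with Q = [[1,1],[1,0]].
n = 193 = 11000001₂. Square-and-multiply, entries mod 874:
Q^1 = [[1,1],[1,0]]
Q^3 = (Q^1)²·Q = [[3,2],[2,1]]
Q^6 = (Q^3)² = [[13,8],[8,5]]
Q^12 = (Q^6)² = [[233,144],[144,89]]
Q^24 = (Q^12)² = [[735,46],[46,689]]
Q^48 = (Q^24)² = [[461,828],[828,507]]
Q^96 = (Q^48)² = [[507,46],[46,461]]
Q^193 = (Q^96)²·Q = [[415,461],[461,828]]
F_193 mod 874 = Q^193[0][1] = 461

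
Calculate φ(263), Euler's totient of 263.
262

263 = 263
φ(n) = n × ∏(1 - 1/p) for each prime p dividing n
φ(263) = 263 × (1 - 1/263) = 262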